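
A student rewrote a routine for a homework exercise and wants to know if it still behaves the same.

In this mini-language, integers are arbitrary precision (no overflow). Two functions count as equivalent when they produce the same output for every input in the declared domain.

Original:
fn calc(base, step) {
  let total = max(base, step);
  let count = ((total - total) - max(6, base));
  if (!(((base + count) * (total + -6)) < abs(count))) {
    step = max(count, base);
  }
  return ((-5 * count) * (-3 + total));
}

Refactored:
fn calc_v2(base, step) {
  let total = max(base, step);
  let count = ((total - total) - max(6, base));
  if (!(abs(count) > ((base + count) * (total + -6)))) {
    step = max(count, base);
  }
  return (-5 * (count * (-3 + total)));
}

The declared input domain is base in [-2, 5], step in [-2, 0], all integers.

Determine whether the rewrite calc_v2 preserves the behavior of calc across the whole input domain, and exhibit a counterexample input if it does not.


Comparing the listings, the differences include: comparison usage differs.
One worked example (base=1, step=-1) — calc: total := 1 | count := -6 | (!(((base + count) * (total + -6)) < abs(count))): true | step := 1 | result -60; calc_v2: total := 1 | count := -6 | (!(abs(count) > ((base + count) * (total + -6)))): true | step := 1 | result -60; agreement on -60.
An exhaustive pass over the 24 declared inputs shows identical outputs.
verdict: equivalent


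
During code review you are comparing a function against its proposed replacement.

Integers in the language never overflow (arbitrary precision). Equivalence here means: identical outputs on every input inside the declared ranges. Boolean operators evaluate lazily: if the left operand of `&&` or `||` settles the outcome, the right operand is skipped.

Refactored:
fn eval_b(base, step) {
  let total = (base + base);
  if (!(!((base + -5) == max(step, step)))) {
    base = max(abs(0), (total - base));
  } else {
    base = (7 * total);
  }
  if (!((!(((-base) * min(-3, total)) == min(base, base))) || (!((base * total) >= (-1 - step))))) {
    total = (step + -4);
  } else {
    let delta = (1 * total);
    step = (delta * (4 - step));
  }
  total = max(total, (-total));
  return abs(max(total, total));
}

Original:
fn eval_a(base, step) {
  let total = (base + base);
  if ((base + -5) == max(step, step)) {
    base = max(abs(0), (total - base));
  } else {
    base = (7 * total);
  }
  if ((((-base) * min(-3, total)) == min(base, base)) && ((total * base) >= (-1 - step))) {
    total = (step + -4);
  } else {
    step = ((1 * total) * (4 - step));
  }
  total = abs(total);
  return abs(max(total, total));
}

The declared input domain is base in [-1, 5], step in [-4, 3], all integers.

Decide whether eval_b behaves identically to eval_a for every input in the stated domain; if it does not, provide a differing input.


This is a faithful refactor — statement counts differ, and min/max/abs usage differs, and local variable names differ, and boolean connective usage differs, but the computed results match everywhere.
One worked example (base=4, step=3) — eval_a: total := 8 | ((base + -5) == max(step, step)): false | base := 56 | ((((-base) * min(-3, total)) == min(base, base)) && ((total * base) >= (-1 - step))): false | step := 8 | total := 8 | result 8; eval_b: total := 8 | (!(!((base + -5) == max(step, step)))): false | base := 56 | (!((!(((-base) * min(-3, total)) == min(base, base))) || (!((base * total) >= (-1 - step))))): false | delta := 8 | step := 8 | total := 8 | result 8; agreement on 8.
Sweeping the whole domain (56 inputs) finds no disagreement.
verdict: equivalent


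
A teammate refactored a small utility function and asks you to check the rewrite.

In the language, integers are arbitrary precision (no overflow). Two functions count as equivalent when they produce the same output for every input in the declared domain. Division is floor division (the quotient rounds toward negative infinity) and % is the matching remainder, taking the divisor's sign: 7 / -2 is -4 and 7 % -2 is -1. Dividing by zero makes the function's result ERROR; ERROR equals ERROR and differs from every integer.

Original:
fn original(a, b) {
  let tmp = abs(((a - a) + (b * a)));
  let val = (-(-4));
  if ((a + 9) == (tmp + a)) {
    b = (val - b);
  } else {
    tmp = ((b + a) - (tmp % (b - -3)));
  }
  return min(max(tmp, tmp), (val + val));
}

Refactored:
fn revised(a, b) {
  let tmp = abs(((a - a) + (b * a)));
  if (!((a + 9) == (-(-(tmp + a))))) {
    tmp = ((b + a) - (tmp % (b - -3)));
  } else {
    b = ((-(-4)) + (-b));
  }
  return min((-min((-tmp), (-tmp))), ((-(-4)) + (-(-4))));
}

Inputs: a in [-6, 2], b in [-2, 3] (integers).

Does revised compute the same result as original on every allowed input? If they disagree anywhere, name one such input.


The two are interchangeable: min/max/abs usage differs, statement counts differ, local variable names differ, arithmetic usage differs, constant usage differs, boolean connective usage differs, and every declared input agrees.
Spot check at a=-1, b=3 — original: tmp=3, then val=4, then ((a + 9) == (tmp + a)) is false, then tmp=-1, then returns -1. revised: tmp=3, then (!((a + 9) == (-(-(tmp + a))))) is true, then tmp=-1, then returns -1. Both give -1.
Sweeping the whole domain (54 inputs) finds no disagreement.
verdict: equivalent


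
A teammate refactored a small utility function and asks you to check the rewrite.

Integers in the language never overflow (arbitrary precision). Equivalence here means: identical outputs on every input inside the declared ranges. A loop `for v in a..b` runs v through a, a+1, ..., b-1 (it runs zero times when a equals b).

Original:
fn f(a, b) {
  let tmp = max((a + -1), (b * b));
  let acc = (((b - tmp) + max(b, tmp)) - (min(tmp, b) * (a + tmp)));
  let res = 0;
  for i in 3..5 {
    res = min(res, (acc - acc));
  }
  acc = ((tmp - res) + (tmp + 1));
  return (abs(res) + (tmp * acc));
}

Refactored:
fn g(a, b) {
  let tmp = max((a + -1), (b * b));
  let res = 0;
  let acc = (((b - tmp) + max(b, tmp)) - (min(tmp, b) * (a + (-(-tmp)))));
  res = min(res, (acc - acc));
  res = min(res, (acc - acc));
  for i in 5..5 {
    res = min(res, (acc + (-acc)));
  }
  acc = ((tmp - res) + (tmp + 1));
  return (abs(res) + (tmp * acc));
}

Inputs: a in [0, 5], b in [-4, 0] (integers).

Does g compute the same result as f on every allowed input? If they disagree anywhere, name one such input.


Side by side, the visible changes include: min/max/abs usage differs, and statement counts differ, and arithmetic usage differs, and loop structure differs.
One worked example (a=1, b=-3) — f: tmp = 9; acc = 27; res = 0; [i=3]; res = 0; [i=4]; res = 0; acc = 19; return 171; g: tmp = 9; res = 0; acc = 27; res = 0; res = 0; the i loop: no iterations; acc = 19; return 171; agreement on 171.
Sweeping the whole domain (30 inputs) finds no disagreement.
verdict: equivalent


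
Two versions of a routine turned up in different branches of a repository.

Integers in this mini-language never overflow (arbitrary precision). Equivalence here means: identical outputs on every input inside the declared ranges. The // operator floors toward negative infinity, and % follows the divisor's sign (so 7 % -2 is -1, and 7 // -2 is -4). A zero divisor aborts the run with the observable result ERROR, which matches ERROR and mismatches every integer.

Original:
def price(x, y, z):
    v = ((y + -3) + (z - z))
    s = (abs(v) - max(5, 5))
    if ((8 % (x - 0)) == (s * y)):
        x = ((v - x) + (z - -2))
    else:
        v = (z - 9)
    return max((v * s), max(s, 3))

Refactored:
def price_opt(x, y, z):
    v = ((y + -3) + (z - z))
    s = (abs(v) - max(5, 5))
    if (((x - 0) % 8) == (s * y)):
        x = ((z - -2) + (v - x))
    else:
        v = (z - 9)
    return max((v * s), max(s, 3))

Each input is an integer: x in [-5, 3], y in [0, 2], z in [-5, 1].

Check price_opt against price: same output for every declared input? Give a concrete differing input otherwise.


Not equivalent: x=-4, y=0, z=-5 separates them (6 vs 28).
price: v=-3, then s=-2, then ((8 % (x - 0)) == (s * y)) is true, then x=-2, then returns 6
price_opt: v=-3, then s=-2, then (((x - 0) % 8) == (s * y)) is false, then v=-14, then returns 28
verdict: not equivalent; witness: x=-4, y=0, z=-5


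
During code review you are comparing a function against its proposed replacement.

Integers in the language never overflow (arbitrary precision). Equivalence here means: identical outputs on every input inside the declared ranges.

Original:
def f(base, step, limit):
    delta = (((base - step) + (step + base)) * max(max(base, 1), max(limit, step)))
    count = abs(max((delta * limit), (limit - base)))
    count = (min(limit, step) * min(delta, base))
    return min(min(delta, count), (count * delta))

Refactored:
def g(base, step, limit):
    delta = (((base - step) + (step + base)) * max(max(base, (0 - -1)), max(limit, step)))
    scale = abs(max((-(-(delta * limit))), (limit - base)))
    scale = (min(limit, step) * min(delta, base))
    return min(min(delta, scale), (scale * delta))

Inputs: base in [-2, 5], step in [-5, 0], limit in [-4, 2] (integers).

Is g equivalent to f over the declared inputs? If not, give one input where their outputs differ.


Reading the diff, among the changes: arithmetic usage differs; and local variable names differ; and constant usage differs.
Tracing base=3, step=-4, limit=-2: f: delta = 18; count = 5; count = -12; return -216 | g: delta = 18; scale = 5; scale = -12; return -216 — matching result -216.
Sweeping the whole domain (336 inputs) finds no disagreement.
verdict: equivalent


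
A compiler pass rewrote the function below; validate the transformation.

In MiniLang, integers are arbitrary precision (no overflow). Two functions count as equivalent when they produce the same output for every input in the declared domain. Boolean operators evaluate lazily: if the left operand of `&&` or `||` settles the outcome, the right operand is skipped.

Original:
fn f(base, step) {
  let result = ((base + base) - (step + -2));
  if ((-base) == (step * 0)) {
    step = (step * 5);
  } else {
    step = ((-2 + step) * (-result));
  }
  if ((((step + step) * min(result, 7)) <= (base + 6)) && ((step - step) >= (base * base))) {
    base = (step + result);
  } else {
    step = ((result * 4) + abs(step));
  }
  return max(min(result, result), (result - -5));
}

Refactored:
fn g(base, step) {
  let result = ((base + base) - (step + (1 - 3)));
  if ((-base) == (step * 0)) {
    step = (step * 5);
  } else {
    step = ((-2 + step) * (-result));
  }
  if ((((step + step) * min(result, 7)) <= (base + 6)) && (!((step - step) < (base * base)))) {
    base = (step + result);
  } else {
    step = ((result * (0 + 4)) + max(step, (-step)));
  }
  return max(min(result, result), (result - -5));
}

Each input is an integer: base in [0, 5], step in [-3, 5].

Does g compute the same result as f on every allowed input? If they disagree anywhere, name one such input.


Behavior is preserved: although min/max/abs usage differs, and boolean connective usage differs, and constant usage differs, and comparison usage differs, and arithmetic usage differs, the outputs never diverge.
One worked example (base=0, step=-2) — f: result becomes 4; next ((-base) == (step * 0)) evaluates to true; next step becomes -10; next ((((step + step) * min(result, 7)) <= (base + 6)) && ((step - step) >= (base * base))) evaluates to true; next base becomes -6; next final value 9; g: result becomes 4; next ((-base) == (step * 0)) evaluates to true; next step becomes -10; next ((((step + step) * min(result, 7)) <= (base + 6)) && (!((step - step) < (base * base)))) evaluates to true; next base becomes -6; next final value 9; agreement on 9.
Checked all 54 inputs in the declared domain: the outputs agree on every one.
verdict: equivalent


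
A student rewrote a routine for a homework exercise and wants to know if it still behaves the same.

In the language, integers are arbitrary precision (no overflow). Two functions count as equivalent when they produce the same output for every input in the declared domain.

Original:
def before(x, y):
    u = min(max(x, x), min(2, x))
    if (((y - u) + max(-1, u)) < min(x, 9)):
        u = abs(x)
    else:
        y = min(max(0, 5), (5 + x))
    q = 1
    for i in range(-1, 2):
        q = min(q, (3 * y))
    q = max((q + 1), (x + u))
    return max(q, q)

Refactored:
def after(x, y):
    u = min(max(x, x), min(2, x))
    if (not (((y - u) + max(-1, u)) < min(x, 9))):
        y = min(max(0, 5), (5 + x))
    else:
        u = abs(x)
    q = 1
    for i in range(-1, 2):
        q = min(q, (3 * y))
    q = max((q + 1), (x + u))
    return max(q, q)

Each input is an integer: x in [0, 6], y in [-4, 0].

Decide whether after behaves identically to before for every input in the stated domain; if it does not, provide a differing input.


The two versions differ — the changes include boolean connective usage differs.
Tracing x=4, y=0: before: u becomes 2; next (((y - u) + max(-1, u)) < min(x, 9)) evaluates to true; next u becomes 4; next q becomes 1; next at i=-1:; next q becomes 0; next at i=0:; next q becomes 0; next at i=1:; next q becomes 0; next q becomes 8; next final value 8 | after: u becomes 2; next (not (((y - u) + max(-1, u)) < min(x, 9))) evaluates to false; next u becomes 4; next q becomes 1; next at i=-1:; next q becomes 0; next at i=0:; next q becomes 0; next at i=1:; next q becomes 0; next q becomes 8; next final value 8 — matching result 8.
Sweeping the whole domain (35 inputs) finds no disagreement.
verdict: equivalent


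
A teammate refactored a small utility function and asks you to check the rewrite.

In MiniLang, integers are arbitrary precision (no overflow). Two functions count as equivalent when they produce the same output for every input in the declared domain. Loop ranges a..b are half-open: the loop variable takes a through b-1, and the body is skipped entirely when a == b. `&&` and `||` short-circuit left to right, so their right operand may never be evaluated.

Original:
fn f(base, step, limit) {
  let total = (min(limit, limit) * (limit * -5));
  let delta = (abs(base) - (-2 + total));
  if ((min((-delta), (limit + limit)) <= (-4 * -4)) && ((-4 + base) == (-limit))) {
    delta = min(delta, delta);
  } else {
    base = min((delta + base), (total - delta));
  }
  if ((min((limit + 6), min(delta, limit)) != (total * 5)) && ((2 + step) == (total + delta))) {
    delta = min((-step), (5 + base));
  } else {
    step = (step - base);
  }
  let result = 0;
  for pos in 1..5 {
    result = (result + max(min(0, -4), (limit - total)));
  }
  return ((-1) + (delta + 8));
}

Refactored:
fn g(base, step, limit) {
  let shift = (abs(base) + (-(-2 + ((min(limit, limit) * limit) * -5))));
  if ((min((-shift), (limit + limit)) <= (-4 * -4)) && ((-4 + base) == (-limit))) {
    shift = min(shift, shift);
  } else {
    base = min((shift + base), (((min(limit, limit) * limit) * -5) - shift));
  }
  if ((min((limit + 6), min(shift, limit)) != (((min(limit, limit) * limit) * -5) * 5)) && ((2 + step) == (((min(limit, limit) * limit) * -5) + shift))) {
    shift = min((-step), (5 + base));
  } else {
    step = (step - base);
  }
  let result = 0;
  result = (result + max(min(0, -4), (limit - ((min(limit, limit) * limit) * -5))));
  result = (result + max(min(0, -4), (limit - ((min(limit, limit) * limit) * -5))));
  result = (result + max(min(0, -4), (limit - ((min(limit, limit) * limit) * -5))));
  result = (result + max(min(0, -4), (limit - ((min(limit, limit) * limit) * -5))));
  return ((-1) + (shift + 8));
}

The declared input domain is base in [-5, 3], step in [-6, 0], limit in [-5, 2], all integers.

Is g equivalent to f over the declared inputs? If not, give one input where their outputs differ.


Equivalent — the differences include constant usage differs; loop structure differs; statement counts differ; arithmetic usage differs; min/max/abs usage differs; local variable names differ, yet no declared input distinguishes the two.
Spot check at base=1, step=0, limit=-3 — f: total = -45; delta = 48; ((min((-delta), (limit + limit)) <= (-4 * -4)) && ((-4 + base) == (-limit))) -> false; base = -93; ((min((limit + 6), min(delta, limit)) != (total * 5)) && ((2 + step) == (total + delta))) -> false; step = 93; result = 0; [pos=1]; result = 42; [pos=2]; result = 84; [pos=3]; result = 126; [pos=4]; result = 168; return 55. g: shift = 48; ((min((-shift), (limit + limit)) <= (-4 * -4)) && ((-4 + base) == (-limit))) -> false; base = -93; ((min((limit + 6), min(shift, limit)) != (((min(limit, limit) * limit) * -5) * 5)) && ((2 + step) == (((min(limit, limit) * limit) * -5) + shift))) -> false; step = 93; result = 0; result = 42; result = 84; result = 126; result = 168; return 55. Both give 55.
Every one of the 504 inputs gives matching results.
verdict: equivalent


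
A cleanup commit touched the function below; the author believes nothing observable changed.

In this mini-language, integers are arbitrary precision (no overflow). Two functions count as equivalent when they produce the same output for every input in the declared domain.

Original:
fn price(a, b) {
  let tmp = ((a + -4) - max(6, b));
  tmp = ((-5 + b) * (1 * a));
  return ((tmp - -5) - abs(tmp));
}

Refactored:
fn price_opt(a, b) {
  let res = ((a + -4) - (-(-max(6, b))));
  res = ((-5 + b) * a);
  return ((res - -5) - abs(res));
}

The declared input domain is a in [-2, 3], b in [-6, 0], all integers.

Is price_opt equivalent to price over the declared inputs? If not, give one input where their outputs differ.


Behavior is preserved: although constant usage differs, and local variable names differ, and arithmetic usage differs, the outputs never diverge.
As a probe, take a=1, b=-3: price runs tmp = -9; tmp = -8; return -11; price_opt runs res = -9; res = -8; return -11; both end at -11.
Checked all 42 inputs in the declared domain: the outputs agree on every one.
verdict: equivalent


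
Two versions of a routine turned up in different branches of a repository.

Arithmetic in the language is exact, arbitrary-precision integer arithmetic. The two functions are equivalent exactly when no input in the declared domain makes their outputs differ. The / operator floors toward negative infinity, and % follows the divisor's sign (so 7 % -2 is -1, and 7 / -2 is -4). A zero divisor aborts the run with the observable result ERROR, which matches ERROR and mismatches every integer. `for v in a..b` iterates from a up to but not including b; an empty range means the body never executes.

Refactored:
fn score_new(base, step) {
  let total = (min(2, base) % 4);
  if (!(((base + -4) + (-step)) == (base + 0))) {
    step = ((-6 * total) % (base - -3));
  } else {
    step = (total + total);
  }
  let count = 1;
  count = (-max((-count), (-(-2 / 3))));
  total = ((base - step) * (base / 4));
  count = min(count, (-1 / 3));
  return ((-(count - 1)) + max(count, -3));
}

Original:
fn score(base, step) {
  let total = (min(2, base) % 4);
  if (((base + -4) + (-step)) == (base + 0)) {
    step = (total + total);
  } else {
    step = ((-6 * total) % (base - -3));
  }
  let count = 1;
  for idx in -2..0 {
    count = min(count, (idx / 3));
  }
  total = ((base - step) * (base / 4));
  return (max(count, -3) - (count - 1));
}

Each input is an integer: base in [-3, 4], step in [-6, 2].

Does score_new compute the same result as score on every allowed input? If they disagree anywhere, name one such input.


Comparing the listings, the differences include: local variable names differ, plus loop structure differs, plus arithmetic usage differs, plus constant usage differs, plus boolean connective usage differs, plus min/max/abs usage differs.
As a probe, take base=-3, step=1: score runs total = 1; (((base + -4) + (-step)) == (base + 0)) -> false; division by zero -> ERROR; score_new runs total = 1; (!(((base + -4) + (-step)) == (base + 0))) -> true; division by zero -> ERROR; both end at ERROR.
Across all 72 domain points the two functions coincide.
verdict: equivalent


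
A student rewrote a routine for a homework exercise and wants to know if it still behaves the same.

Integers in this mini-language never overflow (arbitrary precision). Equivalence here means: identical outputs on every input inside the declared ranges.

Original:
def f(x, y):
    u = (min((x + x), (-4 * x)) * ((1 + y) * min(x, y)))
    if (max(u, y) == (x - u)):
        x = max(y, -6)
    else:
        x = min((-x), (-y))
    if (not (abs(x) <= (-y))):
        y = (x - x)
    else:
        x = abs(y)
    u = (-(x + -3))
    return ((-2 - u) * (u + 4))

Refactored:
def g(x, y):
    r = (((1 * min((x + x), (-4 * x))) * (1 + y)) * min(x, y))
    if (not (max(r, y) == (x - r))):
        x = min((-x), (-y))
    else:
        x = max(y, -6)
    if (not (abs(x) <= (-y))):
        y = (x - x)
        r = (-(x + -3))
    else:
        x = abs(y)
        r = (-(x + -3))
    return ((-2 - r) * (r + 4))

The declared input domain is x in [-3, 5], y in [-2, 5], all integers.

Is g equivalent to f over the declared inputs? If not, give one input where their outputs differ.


The two versions differ — the changes include local variable names differ; also boolean connective usage differs; also arithmetic usage differs; also constant usage differs; also statement counts differ.
One worked example (x=-3, y=5) — f: u becomes 108; next (max(u, y) == (x - u)) evaluates to false; next x becomes -5; next (not (abs(x) <= (-y))) evaluates to true; next y becomes 0; next u becomes 8; next final value -120; g: r becomes 108; next (not (max(r, y) == (x - r))) evaluates to true; next x becomes -5; next (not (abs(x) <= (-y))) evaluates to true; next y becomes 0; next r becomes 8; next final value -120; agreement on -120.
An exhaustive pass over the 72 declared inputs shows identical outputs.
verdict: equivalent


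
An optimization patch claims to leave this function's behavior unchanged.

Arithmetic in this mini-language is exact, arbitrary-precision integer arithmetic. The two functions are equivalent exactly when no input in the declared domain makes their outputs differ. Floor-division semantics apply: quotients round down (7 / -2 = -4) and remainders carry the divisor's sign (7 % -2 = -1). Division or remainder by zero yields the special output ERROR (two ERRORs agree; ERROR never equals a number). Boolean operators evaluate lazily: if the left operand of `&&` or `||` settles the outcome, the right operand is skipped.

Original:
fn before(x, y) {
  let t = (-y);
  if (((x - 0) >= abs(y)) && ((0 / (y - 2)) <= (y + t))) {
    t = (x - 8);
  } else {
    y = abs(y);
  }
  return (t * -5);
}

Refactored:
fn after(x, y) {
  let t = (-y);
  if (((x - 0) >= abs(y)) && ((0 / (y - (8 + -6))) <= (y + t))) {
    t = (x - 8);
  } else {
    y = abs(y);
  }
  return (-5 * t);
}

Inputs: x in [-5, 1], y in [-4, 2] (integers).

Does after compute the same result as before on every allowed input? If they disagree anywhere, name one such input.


Reading the diff, among the changes: constant usage differs, arithmetic usage differs.
As a probe, take x=-3, y=-2: before runs t=2, then (((x - 0) >= abs(y)) && ((0 / (y - 2)) <= (y + t))) is false, then y=2, then returns -10; after runs t=2, then (((x - 0) >= abs(y)) && ((0 / (y - (8 + -6))) <= (y + t))) is false, then y=2, then returns -10; both end at -10.
Across all 49 domain points the two functions coincide.
verdict: equivalent


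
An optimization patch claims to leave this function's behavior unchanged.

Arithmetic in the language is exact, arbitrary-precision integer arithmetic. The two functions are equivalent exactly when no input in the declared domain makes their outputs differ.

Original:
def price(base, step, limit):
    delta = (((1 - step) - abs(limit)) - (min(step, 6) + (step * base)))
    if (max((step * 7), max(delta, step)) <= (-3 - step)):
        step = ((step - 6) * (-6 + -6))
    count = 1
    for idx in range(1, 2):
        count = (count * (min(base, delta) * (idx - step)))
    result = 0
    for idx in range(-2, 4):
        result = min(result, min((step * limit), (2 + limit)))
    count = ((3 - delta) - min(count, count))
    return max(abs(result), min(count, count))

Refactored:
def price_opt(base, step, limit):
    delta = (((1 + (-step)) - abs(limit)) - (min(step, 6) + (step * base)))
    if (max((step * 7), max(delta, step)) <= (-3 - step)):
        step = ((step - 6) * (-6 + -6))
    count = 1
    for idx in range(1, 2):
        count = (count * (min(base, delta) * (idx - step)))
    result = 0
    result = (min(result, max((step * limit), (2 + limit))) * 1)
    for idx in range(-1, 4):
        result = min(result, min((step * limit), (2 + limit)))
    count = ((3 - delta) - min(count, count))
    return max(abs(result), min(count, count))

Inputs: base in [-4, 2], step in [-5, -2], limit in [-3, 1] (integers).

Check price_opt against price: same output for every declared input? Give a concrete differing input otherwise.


The edit looks behavioral (`min((step * limit), (2 + limit))` became `max((step * limit), (2 + limit))`), but over these ranges it never changes the outcome.
Tracing base=0, step=-3, limit=-3: price: delta=4, then (max((step * 7), max(delta, step)) <= (-3 - step)) is false, then count=1, then (idx=1), then count=0, then result=0, then (idx=-2), then result=-1, then (idx=-1), then result=-1, then (idx=0), then result=-1, then (idx=1), then result=-1, then (idx=2), then result=-1, then (idx=3), then result=-1, then count=-1, then returns 1 | price_opt: delta=4, then (max((step * 7), max(delta, step)) <= (-3 - step)) is false, then count=1, then (idx=1), then count=0, then result=0, then result=0, then (idx=-1), then result=-1, then (idx=0), then result=-1, then (idx=1), then result=-1, then (idx=2), then result=-1, then (idx=3), then result=-1, then count=-1, then returns 1 — matching result 1.
An exhaustive pass over the 140 declared inputs shows identical outputs.
verdict: equivalent


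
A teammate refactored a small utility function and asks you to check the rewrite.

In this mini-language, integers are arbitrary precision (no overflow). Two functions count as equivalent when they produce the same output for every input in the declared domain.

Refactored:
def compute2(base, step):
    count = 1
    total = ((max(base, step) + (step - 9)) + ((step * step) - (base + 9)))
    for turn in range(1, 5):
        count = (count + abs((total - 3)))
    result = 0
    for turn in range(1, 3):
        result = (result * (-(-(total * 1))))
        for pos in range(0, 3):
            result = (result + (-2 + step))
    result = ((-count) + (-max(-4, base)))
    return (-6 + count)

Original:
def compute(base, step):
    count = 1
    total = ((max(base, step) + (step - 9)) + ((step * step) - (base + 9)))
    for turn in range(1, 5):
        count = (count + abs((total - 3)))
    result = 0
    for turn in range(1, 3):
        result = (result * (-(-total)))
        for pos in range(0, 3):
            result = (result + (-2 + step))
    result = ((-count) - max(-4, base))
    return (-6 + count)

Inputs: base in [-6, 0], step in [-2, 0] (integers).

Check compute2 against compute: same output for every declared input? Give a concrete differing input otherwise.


The two versions differ — the changes include arithmetic usage differs; also constant usage differs.
One worked example (base=-1, step=-1) — compute: count=1, then total=-18, then (turn=1), then count=22, then (turn=2), then count=43, then (turn=3), then count=64, then (turn=4), then count=85, then result=0, then (turn=1), then result=0, then (pos=0), then result=-3, then (pos=1), then result=-6, then (pos=2), then result=-9, then (turn=2), then result=162, then (pos=0), then result=159, then (pos=1), then result=156, then (pos=2), then result=153, then result=-84, then returns 79; compute2: count=1, then total=-18, then (turn=1), then count=22, then (turn=2), then count=43, then (turn=3), then count=64, then (turn=4), then count=85, then result=0, then (turn=1), then result=0, then (pos=0), then result=-3, then (pos=1), then result=-6, then (pos=2), then result=-9, then (turn=2), then result=162, then (pos=0), then result=159, then (pos=1), then result=156, then (pos=2), then result=153, then result=-84, then returns 79; agreement on 79.
Across all 21 domain points the two functions coincide.
verdict: equivalent


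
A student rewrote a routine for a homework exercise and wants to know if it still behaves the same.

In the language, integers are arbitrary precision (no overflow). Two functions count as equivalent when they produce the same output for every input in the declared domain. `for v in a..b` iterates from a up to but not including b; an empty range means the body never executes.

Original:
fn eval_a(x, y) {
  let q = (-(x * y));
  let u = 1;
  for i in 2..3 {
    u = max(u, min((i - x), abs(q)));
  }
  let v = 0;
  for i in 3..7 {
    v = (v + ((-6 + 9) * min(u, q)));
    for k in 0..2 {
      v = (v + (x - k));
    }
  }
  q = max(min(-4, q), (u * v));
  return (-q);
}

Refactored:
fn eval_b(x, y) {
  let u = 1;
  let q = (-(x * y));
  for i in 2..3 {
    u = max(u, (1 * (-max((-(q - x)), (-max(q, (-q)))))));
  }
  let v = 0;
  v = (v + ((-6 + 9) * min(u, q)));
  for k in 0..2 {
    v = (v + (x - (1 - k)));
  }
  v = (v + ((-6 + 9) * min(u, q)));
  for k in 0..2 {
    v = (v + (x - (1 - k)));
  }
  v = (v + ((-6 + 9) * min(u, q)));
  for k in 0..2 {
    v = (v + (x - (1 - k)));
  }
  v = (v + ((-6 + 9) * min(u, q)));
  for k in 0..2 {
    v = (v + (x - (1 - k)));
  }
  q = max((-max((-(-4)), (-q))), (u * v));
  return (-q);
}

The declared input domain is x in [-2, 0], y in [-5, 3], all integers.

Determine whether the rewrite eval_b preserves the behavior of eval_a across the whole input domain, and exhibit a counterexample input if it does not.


Input x=-2, y=3: -112 from eval_a versus -312 from eval_b.
verdict: not equivalent; witness: x=-2, y=3


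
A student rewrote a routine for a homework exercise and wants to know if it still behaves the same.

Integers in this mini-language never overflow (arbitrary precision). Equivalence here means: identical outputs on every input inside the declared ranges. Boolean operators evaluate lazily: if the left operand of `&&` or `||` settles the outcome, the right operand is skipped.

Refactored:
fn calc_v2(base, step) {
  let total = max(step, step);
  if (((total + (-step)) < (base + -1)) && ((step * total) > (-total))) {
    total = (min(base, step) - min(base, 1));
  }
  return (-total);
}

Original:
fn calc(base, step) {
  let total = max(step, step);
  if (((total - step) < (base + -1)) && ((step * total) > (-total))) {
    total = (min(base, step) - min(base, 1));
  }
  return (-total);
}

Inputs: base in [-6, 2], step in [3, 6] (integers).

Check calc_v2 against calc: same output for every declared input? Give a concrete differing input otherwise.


Reading the diff, among the changes: arithmetic usage differs.
One worked example (base=-4, step=5) — calc: total = 5; (((total - step) < (base + -1)) && ((step * total) > (-total))) -> false; return -5; calc_v2: total = 5; (((total + (-step)) < (base + -1)) && ((step * total) > (-total))) -> false; return -5; agreement on -5.
Across all 36 domain points the two functions coincide.
verdict: equivalent


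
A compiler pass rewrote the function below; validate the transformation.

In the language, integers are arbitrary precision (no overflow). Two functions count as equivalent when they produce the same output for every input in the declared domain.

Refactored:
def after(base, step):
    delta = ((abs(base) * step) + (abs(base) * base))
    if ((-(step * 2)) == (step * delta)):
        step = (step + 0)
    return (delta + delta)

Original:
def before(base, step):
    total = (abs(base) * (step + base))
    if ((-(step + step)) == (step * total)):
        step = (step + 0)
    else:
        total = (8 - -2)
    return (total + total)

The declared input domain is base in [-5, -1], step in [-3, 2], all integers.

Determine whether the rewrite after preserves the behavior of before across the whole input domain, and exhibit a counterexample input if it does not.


base=-5, step=-3 yields 20 from before but -80 from after.
verdict: not equivalent; witness: base=-5, step=-3


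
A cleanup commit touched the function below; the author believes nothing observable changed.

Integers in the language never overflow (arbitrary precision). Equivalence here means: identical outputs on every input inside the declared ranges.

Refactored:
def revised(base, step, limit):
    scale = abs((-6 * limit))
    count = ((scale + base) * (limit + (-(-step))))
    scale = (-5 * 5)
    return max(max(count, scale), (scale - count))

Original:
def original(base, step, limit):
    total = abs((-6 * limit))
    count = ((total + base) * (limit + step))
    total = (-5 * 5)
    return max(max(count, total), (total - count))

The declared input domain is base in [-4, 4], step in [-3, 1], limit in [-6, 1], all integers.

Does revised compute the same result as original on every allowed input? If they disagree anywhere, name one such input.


Side by side, the visible changes include: local variable names differ.
As a probe, take base=0, step=0, limit=-6: original runs total becomes 36; next count becomes -216; next total becomes -25; next final value 191; revised runs scale becomes 36; next count becomes -216; next scale becomes -25; next final value 191; both end at 191.
Sweeping the whole domain (360 inputs) finds no disagreement.
verdict: equivalent


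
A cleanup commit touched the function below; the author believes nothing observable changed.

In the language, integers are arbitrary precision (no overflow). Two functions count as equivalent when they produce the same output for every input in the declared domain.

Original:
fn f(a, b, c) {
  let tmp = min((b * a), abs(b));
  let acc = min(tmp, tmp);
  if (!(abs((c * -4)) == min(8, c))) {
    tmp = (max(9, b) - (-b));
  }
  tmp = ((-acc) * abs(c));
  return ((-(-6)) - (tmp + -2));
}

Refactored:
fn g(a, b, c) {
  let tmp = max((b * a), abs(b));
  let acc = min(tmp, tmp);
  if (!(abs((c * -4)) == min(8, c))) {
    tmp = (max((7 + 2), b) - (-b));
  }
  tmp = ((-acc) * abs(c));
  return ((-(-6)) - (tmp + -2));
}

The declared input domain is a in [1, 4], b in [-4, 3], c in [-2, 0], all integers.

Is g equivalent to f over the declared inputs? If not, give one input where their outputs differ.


The rewrite breaks on a=1, b=-4, c=-2, where the results are 0 and 16.
f: tmp=-4, then acc=-4, then (!(abs((c * -4)) == min(8, c))) is true, then tmp=5, then tmp=8, then returns 0
g: tmp=4, then acc=4, then (!(abs((c * -4)) == min(8, c))) is true, then tmp=5, then tmp=-8, then returns 16
verdict: not equivalent; witness: a=1, b=-4, c=-2


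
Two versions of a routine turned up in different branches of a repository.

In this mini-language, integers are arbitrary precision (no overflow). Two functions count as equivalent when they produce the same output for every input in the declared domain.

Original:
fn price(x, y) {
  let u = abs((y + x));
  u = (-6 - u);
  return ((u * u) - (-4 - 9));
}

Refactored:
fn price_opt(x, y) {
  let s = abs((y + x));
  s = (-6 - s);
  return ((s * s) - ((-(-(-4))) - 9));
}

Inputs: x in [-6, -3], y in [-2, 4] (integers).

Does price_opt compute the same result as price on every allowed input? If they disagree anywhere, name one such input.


Equivalent — the differences include local variable names differ, yet no declared input distinguishes the two.
Spot check at x=-4, y=4 — price: u becomes 0; next u becomes -6; next final value 49. price_opt: s becomes 0; next s becomes -6; next final value 49. Both give 49.
An exhaustive pass over the 28 declared inputs shows identical outputs.
verdict: equivalent


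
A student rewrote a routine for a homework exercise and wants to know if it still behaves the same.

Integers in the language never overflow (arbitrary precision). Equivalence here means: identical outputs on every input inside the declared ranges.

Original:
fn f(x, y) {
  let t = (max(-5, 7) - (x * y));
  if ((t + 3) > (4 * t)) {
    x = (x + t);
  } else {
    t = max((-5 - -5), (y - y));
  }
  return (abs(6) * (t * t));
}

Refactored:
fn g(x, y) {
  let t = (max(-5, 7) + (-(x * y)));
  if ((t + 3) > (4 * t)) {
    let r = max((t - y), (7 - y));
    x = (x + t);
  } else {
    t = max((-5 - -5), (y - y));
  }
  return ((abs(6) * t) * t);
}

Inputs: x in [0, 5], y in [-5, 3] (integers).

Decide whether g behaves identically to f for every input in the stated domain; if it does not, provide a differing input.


The two are interchangeable: statement counts differ; local variable names differ; min/max/abs usage differs; arithmetic usage differs; constant usage differs, and every declared input agrees.
Spot check at x=0, y=3 — f: t := 7 | ((t + 3) > (4 * t)): false | t := 0 | result 0. g: t := 7 | ((t + 3) > (4 * t)): false | t := 0 | result 0. Both give 0.
Every one of the 54 inputs gives matching results.
verdict: equivalent


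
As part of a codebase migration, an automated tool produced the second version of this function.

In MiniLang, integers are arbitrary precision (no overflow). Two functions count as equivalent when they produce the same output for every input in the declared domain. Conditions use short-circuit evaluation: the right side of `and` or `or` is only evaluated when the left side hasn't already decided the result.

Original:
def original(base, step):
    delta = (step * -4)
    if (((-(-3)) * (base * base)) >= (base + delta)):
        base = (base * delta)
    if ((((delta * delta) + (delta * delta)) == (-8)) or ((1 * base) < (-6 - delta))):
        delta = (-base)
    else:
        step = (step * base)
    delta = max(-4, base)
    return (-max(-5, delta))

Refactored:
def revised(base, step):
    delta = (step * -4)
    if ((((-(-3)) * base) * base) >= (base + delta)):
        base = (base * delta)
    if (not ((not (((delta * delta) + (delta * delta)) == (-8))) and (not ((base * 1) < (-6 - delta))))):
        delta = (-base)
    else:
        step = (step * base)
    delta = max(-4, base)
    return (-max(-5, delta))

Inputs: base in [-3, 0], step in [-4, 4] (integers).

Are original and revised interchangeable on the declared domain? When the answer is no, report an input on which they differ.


Equivalent — the differences include boolean connective usage differs, yet no declared input distinguishes the two.
Spot check at base=0, step=1 — original: delta=-4, then (((-(-3)) * (base * base)) >= (base + delta)) is true, then base=0, then ((((delta * delta) + (delta * delta)) == (-8)) or ((1 * base) < (-6 - delta))) is false, then step=0, then delta=0, then returns 0. revised: delta=-4, then ((((-(-3)) * base) * base) >= (base + delta)) is true, then base=0, then (not ((not (((delta * delta) + (delta * delta)) == (-8))) and (not ((base * 1) < (-6 - delta))))) is false, then step=0, then delta=0, then returns 0. Both give 0.
Sweeping the whole domain (36 inputs) finds no disagreement.
verdict: equivalent


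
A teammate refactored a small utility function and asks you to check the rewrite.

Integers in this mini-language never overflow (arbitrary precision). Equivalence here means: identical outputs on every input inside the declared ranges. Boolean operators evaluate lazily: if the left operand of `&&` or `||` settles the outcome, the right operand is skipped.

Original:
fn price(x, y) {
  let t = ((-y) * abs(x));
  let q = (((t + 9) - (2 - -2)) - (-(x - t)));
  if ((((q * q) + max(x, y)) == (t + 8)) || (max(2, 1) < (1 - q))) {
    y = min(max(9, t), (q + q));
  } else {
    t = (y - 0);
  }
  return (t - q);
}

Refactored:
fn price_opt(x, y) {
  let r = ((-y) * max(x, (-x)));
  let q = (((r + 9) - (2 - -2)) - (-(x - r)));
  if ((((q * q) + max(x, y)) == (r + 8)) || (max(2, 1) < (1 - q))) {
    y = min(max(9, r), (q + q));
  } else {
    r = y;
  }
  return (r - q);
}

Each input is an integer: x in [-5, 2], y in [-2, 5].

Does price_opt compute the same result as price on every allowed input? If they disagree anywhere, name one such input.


Differences: local variable names differ; also constant usage differs; also min/max/abs usage differs; also arithmetic usage differs — yet all 64 inputs agree.
verdict: equivalent
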